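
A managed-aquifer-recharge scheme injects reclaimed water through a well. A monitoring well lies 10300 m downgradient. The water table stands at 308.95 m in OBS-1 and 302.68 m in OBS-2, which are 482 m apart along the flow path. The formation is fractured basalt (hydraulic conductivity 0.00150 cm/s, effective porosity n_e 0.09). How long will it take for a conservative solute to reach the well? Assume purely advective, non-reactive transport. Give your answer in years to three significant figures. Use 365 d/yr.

151 years

Hydraulic gradient i = (308.95 − 302.68) / 482 = 6.27 / 482 = 0.01301
K = 0.00150 cm/s × 864 = 1.296 m/d
q = Ki = 1.296 × 0.01301 = 0.01686 m/d
v_s = q/n_e = 0.01686/0.09 = 0.1873 m/d
t = L / v = 10300 / 0.1873 = 54990 d
   = 54990 / 365 = 151 yr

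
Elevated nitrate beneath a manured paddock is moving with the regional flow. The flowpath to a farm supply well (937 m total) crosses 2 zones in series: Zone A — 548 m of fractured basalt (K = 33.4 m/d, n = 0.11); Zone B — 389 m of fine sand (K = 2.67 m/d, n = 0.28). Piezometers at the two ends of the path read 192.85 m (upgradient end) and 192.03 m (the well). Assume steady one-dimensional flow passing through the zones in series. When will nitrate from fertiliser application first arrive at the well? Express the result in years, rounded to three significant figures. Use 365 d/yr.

Total head drop ΔH = 192.85 − 192.03 = 0.82 m
Continuity: the same q passes through each zone, so ΔH = q·Σ(L_j/K_j) — the zones act as resistances in series.
Σ(L/K) = 548/33.4 + 389/2.67 = 16.41 + 145.7 = 162.1 d
q = ΔH / Σ(L/K) = 0.82 / 162.1 = 0.005059 m/d (same in every zone)
Zone A: v = q/n = 0.005059/0.11 = 0.04599 m/d → t_A = 548/0.04599 = 11920 d
Zone B: v = q/n = 0.005059/0.28 = 0.01807 m/d → t_B = 389/0.01807 = 21530 d
Total t = 11920 + 21530 = 33450 d
   = 33450 / 365 = 91.6 yr

91.6 years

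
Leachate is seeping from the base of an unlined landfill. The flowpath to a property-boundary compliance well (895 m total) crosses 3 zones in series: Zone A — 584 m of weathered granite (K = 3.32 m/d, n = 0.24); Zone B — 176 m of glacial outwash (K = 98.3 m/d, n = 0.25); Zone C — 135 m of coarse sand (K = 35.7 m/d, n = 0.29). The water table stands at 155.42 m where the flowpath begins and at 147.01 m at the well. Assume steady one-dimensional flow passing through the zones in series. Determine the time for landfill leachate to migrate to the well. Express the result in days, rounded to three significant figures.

Total head drop ΔH = 155.42 − 147.01 = 8.41 m
Steady 1-D flow in series ⇒ the Darcy flux q is identical in every zone and the zone head losses add (resistances L/K in series).
Σ(L/K) = 584/3.32 + 176/98.3 + 135/35.7 = 175.9 + 1.790 + 3.782 = 181.5 d
q = ΔH / Σ(L/K) = 8.41 / 181.5 = 0.04634 m/d (same in every zone)
Zone A: v = q/n = 0.04634/0.24 = 0.1931 m/d → t_A = 584/0.1931 = 3024 d
Zone B: v = q/n = 0.04634/0.25 = 0.1854 m/d → t_B = 176/0.1854 = 949.5 d
Zone C: v = q/n = 0.04634/0.29 = 0.1598 m/d → t_C = 135/0.1598 = 844.8 d
Total t = 3024 + 949.5 + 844.8 = 4819 d

4820 days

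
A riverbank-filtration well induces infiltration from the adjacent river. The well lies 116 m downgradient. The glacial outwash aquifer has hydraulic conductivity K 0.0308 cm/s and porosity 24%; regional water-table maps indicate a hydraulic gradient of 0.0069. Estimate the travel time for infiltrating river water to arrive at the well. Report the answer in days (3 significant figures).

152 days

K = 0.0308 cm/s × 864 = 26.61 m/d
Darcy flux q = K·i = 26.61 × 0.0069 = 0.1836 m/d
Average linear velocity = 0.1836 / 0.24 = 0.7651 m/d
t = L / v = 116 / 0.7651 = 151.6 d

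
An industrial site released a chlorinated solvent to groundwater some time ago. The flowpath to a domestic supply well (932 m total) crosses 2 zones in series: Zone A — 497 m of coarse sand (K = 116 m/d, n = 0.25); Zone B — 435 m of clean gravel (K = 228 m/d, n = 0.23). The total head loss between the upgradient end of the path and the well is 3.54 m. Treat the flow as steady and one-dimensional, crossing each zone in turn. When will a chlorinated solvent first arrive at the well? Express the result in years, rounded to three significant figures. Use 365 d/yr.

Steady 1-D flow in series ⇒ the Darcy flux q is identical in every zone and the zone head losses add (resistances L/K in series).
Σ(L/K) = 497/116 + 435/228 = 4.284 + 1.908 = 6.192 d
q = ΔH / Σ(L/K) = 3.54 / 6.192 = 0.5717 m/d (same in every zone)
Zone A: v = q/n = 0.5717/0.25 = 2.287 m/d → t_A = 497/2.287 = 217.3 d
Zone B: v = q/n = 0.5717/0.23 = 2.486 m/d → t_B = 435/2.486 = 175.0 d
Total t = 217.3 + 175.0 = 392.4 d
   = 392.4 / 365 = 1.07 yr

1.07 years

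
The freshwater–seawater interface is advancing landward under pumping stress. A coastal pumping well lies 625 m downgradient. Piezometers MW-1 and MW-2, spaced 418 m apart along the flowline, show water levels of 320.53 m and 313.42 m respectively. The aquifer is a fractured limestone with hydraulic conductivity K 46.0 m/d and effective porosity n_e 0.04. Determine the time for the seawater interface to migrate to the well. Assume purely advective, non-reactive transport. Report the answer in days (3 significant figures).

32.0 days

Hydraulic gradient i = (320.53 − 313.42) / 418 = 7.11 / 418 = 0.01701
Darcy flux q = K·i = 46.0 × 0.01701 = 0.7824 m/d
v_s = q/n_e = 0.7824/0.04 = 19.56 m/d
t = L / v = 625 / 19.56 = 31.95 d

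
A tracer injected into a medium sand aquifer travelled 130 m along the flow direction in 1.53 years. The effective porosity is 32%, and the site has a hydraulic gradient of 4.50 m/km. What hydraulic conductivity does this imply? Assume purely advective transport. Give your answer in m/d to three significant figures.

16.6 m/d

t = 1.53 years = 558.5 d
v = L / t = 130 / 558.5 = 0.2328 m/d
K = v · n / i = 0.2328 × 0.32 / 0.0045 = 16.6 m/d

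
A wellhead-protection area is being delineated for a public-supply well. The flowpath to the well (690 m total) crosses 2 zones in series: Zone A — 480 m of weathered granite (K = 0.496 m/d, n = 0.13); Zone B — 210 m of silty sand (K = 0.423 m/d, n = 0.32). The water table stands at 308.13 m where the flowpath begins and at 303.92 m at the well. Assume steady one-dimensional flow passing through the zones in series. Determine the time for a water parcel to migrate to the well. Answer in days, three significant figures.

45100 days

Total head drop ΔH = 308.13 − 303.92 = 4.21 m
Continuity: the same q passes through each zone, so ΔH = q·Σ(L_j/K_j) — the zones act as resistances in series.
Σ(L/K) = 480/0.496 + 210/0.423 = 967.7 + 496.5 = 1464 d
q = ΔH / Σ(L/K) = 4.21 / 1464 = 0.002875 m/d (same in every zone)
Zone A: v = q/n = 0.002875/0.13 = 0.02212 m/d → t_A = 480/0.02212 = 21700 d
Zone B: v = q/n = 0.002875/0.32 = 0.008985 m/d → t_B = 210/0.008985 = 23370 d
Total t = 21700 + 23370 = 45070 d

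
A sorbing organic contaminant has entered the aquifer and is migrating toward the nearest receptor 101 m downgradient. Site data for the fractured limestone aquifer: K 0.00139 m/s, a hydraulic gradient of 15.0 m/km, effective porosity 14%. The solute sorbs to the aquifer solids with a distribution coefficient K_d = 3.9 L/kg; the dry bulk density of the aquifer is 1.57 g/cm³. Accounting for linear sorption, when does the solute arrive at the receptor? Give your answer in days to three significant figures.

351 days

K = 0.00139 m/s × 86400 s/d = 120.1 m/d
Specific discharge q = 120.1 × 0.015 = 1.801 m/d
Seepage velocity v = q / n = 1.801 / 0.14 = 12.87 m/d
Retardation R = 1 + ρ_b·K_d/n = 1 + 1.57×3.9/0.14 = 44.74
Contaminant velocity v_c = v/R = 12.87/44.74 = 0.2876 m/d
t = L/v_c = 101/0.2876 = 351.1 d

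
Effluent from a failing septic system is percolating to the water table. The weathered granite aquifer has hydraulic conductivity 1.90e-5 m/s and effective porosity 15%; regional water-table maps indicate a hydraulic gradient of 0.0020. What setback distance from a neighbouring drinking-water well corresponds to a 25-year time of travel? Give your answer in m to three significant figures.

K = 1.90e-5 m/s × 86400 s/d = 1.642 m/d
Darcy flux q = K·i = 1.642 × 0.0020 = 0.003283 m/d
v_s = q/n_e = 0.003283/0.15 = 0.02189 m/d
T = 25 yr × 365 = 9125 d
L = v × T = 0.02189 × 9125 = 199.7 m

200 m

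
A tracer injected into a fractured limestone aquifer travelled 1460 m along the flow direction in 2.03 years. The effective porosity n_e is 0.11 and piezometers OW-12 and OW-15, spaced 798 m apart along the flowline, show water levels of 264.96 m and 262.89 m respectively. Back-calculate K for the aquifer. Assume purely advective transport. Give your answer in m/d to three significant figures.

Hydraulic gradient i = (264.96 − 262.89) / 798 = 2.07 / 798 = 0.002594
t = 2.03 years = 740.9 d
v = L / t = 1460 / 740.9 = 1.970 m/d
K = v · n / i = 1.970 × 0.11 / 0.002594 = 83.6 m/d

83.6 m/d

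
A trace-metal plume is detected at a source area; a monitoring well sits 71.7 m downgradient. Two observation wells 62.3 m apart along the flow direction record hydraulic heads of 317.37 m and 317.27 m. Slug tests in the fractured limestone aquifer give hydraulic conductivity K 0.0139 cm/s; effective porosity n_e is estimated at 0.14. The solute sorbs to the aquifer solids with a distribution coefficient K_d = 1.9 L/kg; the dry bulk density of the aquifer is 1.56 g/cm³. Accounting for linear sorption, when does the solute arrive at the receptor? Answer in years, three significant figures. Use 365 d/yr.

31.6 years

Hydraulic gradient i = (317.37 − 317.27) / 62.3 = 0.10 / 62.3 = 0.001605
K = 0.0139 cm/s × 864 = 12.01 m/d
q = Ki = 12.01 × 0.001605 = 0.01928 m/d
Seepage velocity v = q / n = 0.01928 / 0.14 = 0.1377 m/d
Retardation R = 1 + ρ_b·K_d/n = 1 + 1.56×1.9/0.14 = 22.17
Contaminant velocity v_c = v/R = 0.1377/22.17 = 0.006210 m/d
t = L/v_c = 71.7/0.006210 = 11550 d
   = 11550/365 = 31.6 yr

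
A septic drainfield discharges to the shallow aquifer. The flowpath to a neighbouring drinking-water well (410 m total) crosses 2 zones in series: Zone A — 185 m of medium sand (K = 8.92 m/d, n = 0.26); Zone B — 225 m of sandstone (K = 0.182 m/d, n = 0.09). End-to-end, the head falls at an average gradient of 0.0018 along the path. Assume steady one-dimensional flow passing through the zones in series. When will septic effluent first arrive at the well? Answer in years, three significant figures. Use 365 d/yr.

319 years

Continuity: the same q passes through each zone, so ΔH = q·Σ(L_j/K_j) — the zones act as resistances in series.
Σ(L/K) = 185/8.92 + 225/0.182 = 20.74 + 1236 = 1257 d
K_eq = L_total / Σ(L/K) = 410 / 1257 = 0.3262 m/d
q = K_eq · i = 0.3262 × 0.0018 = 5.871e-4 m/d (same in every zone)
Zone A: v = q/n = 5.871e-4/0.26 = 0.002258 m/d → t_A = 185/0.002258 = 81930 d
Zone B: v = q/n = 5.871e-4/0.09 = 0.006523 m/d → t_B = 225/0.006523 = 34490 d
Total t = 81930 + 34490 = 116400 d
   = 116400 / 365 = 319 yr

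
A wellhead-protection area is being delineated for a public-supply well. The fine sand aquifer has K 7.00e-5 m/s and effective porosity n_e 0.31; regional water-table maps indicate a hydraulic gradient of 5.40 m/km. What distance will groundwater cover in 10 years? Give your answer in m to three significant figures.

385 m

K = 7.00e-5 m/s × 86400 s/d = 6.048 m/d
Darcy flux q = K·i = 6.048 × 0.0054 = 0.03266 m/d
Seepage velocity v = q / n = 0.03266 / 0.31 = 0.1054 m/d
T = 10 yr × 365 = 3650 d
L = v × T = 0.1054 × 3650 = 384.5 m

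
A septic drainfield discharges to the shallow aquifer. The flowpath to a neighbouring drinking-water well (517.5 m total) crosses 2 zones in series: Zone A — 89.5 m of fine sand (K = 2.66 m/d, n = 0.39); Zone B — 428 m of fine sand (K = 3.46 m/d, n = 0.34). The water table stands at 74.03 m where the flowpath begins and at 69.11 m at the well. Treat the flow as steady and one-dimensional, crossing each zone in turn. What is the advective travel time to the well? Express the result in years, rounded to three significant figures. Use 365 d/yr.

15.8 years

Total head drop ΔH = 74.03 − 69.11 = 4.92 m
Continuity: the same q passes through each zone, so ΔH = q·Σ(L_j/K_j) — the zones act as resistances in series.
Σ(L/K) = 89.5/2.66 + 428/3.46 = 33.65 + 123.7 = 157.3 d
q = ΔH / Σ(L/K) = 4.92 / 157.3 = 0.03127 m/d (same in every zone)
Zone A: v = q/n = 0.03127/0.39 = 0.08018 m/d → t_A = 89.5/0.08018 = 1116 d
Zone B: v = q/n = 0.03127/0.34 = 0.09197 m/d → t_B = 428/0.09197 = 4654 d
Total t = 1116 + 4654 = 5770 d
   = 5770 / 365 = 15.8 yr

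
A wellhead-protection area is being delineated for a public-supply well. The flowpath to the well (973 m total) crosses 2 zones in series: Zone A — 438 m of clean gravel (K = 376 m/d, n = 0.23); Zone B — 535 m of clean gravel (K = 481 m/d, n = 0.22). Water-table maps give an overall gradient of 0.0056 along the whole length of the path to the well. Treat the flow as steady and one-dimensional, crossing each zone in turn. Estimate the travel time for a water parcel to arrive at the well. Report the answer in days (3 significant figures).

For zones in series the flux q is common to all zones; the equivalent conductivity is the harmonic (thickness-weighted) mean, K_eq = L_total / Σ(L_j/K_j).
Σ(L/K) = 438/376 + 535/481 = 1.165 + 1.112 = 2.277 d
K_eq = L_total / Σ(L/K) = 973 / 2.277 = 427.3 m/d
q = K_eq · i = 427.3 × 0.0056 = 2.393 m/d (same in every zone)
Zone A: v = q/n = 2.393/0.23 = 10.40 m/d → t_A = 438/10.40 = 42.10 d
Zone B: v = q/n = 2.393/0.22 = 10.88 m/d → t_B = 535/10.88 = 49.19 d
Total t = 42.10 + 49.19 = 91.29 d

91.3 days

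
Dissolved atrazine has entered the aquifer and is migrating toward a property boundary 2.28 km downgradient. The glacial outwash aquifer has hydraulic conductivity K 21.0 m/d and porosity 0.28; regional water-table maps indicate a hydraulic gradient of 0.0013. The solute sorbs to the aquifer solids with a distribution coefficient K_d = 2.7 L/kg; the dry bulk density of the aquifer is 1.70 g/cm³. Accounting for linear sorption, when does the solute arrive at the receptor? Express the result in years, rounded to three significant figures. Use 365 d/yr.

1110 years

Darcy flux q = K·i = 21.0 × 0.0013 = 0.02730 m/d
Average linear velocity = 0.02730 / 0.28 = 0.09750 m/d
Retardation R = 1 + ρ_b·K_d/n = 1 + 1.70×2.7/0.28 = 17.39
Contaminant velocity v_c = v/R = 0.09750/17.39 = 0.005606 m/d
L = 2.28 km = 2280 m
t = L/v_c = 2280/0.005606 = 406700 d
   = 406700/365 = 1110 yr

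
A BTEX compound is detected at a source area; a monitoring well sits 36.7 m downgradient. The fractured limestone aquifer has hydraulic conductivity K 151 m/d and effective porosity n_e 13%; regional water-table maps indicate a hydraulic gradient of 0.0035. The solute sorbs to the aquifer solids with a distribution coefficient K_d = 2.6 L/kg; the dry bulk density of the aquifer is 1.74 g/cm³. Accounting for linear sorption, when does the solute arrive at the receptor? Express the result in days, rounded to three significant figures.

323 days

Darcy flux q = K·i = 151 × 0.0035 = 0.5285 m/d
Seepage velocity v = q / n = 0.5285 / 0.13 = 4.065 m/d
Retardation R = 1 + ρ_b·K_d/n = 1 + 1.74×2.6/0.13 = 35.80
Contaminant velocity v_c = v/R = 4.065/35.80 = 0.1136 m/d
t = L/v_c = 36.7/0.1136 = 323.2 d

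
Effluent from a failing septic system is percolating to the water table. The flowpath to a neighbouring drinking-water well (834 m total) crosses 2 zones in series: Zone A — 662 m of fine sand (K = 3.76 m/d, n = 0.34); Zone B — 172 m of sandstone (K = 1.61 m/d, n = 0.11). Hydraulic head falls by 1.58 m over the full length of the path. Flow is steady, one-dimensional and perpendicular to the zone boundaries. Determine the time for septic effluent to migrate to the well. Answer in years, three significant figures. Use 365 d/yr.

120 years

Steady 1-D flow in series ⇒ the Darcy flux q is identical in every zone and the zone head losses add (resistances L/K in series).
Σ(L/K) = 662/3.76 + 172/1.61 = 176.1 + 106.8 = 282.9 d
q = ΔH / Σ(L/K) = 1.58 / 282.9 = 0.005585 m/d (same in every zone)
Zone A: v = q/n = 0.005585/0.34 = 0.01643 m/d → t_A = 662/0.01643 = 40300 d
Zone B: v = q/n = 0.005585/0.11 = 0.05077 m/d → t_B = 172/0.05077 = 3388 d
Total t = 40300 + 3388 = 43690 d
   = 43690 / 365 = 120 yr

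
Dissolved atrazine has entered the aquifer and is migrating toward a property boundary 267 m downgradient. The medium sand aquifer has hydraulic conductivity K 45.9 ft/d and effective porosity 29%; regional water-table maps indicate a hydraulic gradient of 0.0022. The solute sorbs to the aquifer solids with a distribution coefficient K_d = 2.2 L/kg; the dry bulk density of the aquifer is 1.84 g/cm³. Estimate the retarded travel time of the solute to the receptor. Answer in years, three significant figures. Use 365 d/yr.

K = 45.9 ft/d × 0.3048 = 13.99 m/d
q = Ki = 13.99 × 0.0022 = 0.03078 m/d
Average linear velocity = 0.03078 / 0.29 = 0.1061 m/d
Retardation R = 1 + ρ_b·K_d/n = 1 + 1.84×2.2/0.29 = 14.96
Contaminant velocity v_c = v/R = 0.1061/14.96 = 0.007095 m/d
t = L/v_c = 267/0.007095 = 37630 d
   = 37630/365 = 103 yr

103 years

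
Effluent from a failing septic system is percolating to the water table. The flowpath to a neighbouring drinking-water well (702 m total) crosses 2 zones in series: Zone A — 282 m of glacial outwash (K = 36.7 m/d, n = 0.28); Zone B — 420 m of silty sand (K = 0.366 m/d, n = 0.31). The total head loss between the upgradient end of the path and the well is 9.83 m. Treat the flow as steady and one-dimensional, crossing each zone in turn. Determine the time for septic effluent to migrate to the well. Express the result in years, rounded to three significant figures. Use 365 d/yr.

67.3 years

Steady 1-D flow in series ⇒ the Darcy flux q is identical in every zone and the zone head losses add (resistances L/K in series).
Σ(L/K) = 282/36.7 + 420/0.366 = 7.684 + 1148 = 1155 d
q = ΔH / Σ(L/K) = 9.83 / 1155 = 0.008509 m/d (same in every zone)
Zone A: v = q/n = 0.008509/0.28 = 0.03039 m/d → t_A = 282/0.03039 = 9279 d
Zone B: v = q/n = 0.008509/0.31 = 0.02745 m/d → t_B = 420/0.02745 = 15300 d
Total t = 9279 + 15300 = 24580 d
   = 24580 / 365 = 67.3 yr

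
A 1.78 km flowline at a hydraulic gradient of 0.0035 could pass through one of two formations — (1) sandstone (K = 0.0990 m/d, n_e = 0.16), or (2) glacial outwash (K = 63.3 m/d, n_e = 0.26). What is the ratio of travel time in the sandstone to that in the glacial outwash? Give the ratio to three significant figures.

Unit 1 (sandstone): v = 0.0990×0.0035/0.16 = 0.002166 m/d, t = 1780/0.002166 = 821900 d
Unit 2 (glacial outwash): v = 63.3×0.0035/0.26 = 0.8521 m/d, t = 1780/0.8521 = 2089 d
t(sandstone) / t(glacial outwash) = 821900/2089 = 393

393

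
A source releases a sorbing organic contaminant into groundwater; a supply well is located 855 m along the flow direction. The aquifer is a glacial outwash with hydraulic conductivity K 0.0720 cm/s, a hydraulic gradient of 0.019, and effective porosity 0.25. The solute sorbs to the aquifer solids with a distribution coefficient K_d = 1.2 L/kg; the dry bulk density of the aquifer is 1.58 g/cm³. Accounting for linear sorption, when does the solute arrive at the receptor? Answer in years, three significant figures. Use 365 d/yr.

4.25 years

K = 0.0720 cm/s × 864 = 62.21 m/d
Specific discharge q = 62.21 × 0.019 = 1.182 m/d
Seepage velocity v = q / n = 1.182 / 0.25 = 4.728 m/d
Retardation R = 1 + ρ_b·K_d/n = 1 + 1.58×1.2/0.25 = 8.584
Contaminant velocity v_c = v/R = 4.728/8.584 = 0.5508 m/d
t = L/v_c = 855/0.5508 = 1552 d
   = 1552/365 = 4.25 yr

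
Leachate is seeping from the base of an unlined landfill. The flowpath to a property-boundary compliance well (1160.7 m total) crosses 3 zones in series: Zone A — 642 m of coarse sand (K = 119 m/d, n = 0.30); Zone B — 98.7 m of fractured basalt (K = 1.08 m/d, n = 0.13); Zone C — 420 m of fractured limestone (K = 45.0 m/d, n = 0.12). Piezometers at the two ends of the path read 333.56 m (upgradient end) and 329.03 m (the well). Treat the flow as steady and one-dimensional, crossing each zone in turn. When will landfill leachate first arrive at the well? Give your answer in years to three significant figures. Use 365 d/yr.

16.4 years

Total head drop ΔH = 333.56 − 329.03 = 4.53 m
Continuity: the same q passes through each zone, so ΔH = q·Σ(L_j/K_j) — the zones act as resistances in series.
Σ(L/K) = 642/119 + 98.7/1.08 + 420/45.0 = 5.395 + 91.39 + 9.333 = 106.1 d
q = ΔH / Σ(L/K) = 4.53 / 106.1 = 0.04269 m/d (same in every zone)
Zone A: v = q/n = 0.04269/0.30 = 0.1423 m/d → t_A = 642/0.1423 = 4512 d
Zone B: v = q/n = 0.04269/0.13 = 0.3284 m/d → t_B = 98.7/0.3284 = 300.6 d
Zone C: v = q/n = 0.04269/0.12 = 0.3557 m/d → t_C = 420/0.3557 = 1181 d
Total t = 4512 + 300.6 + 1181 = 5993 d
   = 5993 / 365 = 16.4 yr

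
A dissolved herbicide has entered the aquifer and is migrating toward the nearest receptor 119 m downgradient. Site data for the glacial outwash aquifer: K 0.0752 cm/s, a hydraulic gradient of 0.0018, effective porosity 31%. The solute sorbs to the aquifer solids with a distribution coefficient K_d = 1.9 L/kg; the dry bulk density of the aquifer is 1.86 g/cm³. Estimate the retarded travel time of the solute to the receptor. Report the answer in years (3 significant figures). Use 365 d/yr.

10.7 years

K = 0.0752 cm/s × 864 = 64.97 m/d
q = Ki = 64.97 × 0.0018 = 0.1170 m/d
v = Ki/n = 64.97·0.0018/0.31 = 0.3773 m/d
Retardation R = 1 + ρ_b·K_d/n = 1 + 1.86×1.9/0.31 = 12.40
Contaminant velocity v_c = v/R = 0.3773/12.40 = 0.03042 m/d
t = L/v_c = 119/0.03042 = 3911 d
   = 3911/365 = 10.7 yr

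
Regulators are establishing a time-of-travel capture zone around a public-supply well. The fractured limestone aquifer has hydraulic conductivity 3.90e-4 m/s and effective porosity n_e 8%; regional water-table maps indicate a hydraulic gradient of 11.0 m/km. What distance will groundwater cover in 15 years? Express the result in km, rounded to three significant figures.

K = 3.90e-4 m/s × 86400 s/d = 33.70 m/d
Darcy flux q = K·i = 33.70 × 0.011 = 0.3707 m/d
v_s = q/n_e = 0.3707/0.08 = 4.633 m/d
T = 15 yr × 365 = 5475 d
L = v × T = 4.633 × 5475 = 25370 m
   = 25.4 km

25.4 km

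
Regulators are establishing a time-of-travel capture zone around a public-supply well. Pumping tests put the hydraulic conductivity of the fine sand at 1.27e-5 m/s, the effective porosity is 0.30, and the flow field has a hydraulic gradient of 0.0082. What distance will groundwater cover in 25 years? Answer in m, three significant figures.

K = 1.27e-5 m/s × 86400 s/d = 1.097 m/d
Specific discharge q = 1.097 × 0.0082 = 0.008998 m/d
Average linear velocity = 0.008998 / 0.30 = 0.02999 m/d
T = 25 yr × 365 = 9125 d
L = v × T = 0.02999 × 9125 = 273.7 m

274 m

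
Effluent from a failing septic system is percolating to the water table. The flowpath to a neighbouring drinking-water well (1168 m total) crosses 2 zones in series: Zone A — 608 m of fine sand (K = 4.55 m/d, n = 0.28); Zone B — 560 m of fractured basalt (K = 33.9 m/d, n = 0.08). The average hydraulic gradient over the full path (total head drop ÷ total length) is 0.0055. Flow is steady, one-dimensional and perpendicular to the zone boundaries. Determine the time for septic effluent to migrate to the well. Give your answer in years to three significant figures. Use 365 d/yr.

Steady 1-D flow in series ⇒ the Darcy flux q is identical in every zone and the zone head losses add (resistances L/K in series).
Σ(L/K) = 608/4.55 + 560/33.9 = 133.6 + 16.52 = 150.1 d
K_eq = L_total / Σ(L/K) = 1168 / 150.1 = 7.779 m/d
q = K_eq · i = 7.779 × 0.0055 = 0.04279 m/d (same in every zone)
Zone A: v = q/n = 0.04279/0.28 = 0.1528 m/d → t_A = 608/0.1528 = 3979 d
Zone B: v = q/n = 0.04279/0.08 = 0.5348 m/d → t_B = 560/0.5348 = 1047 d
Total t = 3979 + 1047 = 5026 d
   = 5026 / 365 = 13.8 yr

13.8 years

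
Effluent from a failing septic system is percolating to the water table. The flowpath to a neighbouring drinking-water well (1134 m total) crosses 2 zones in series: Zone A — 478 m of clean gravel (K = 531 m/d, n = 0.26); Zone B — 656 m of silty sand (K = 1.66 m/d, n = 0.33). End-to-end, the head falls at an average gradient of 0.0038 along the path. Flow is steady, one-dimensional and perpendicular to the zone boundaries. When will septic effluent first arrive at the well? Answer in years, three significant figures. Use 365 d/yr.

85.8 years

Steady 1-D flow in series ⇒ the Darcy flux q is identical in every zone and the zone head losses add (resistances L/K in series).
Σ(L/K) = 478/531 + 656/1.66 = 0.9002 + 395.2 = 396.1 d
K_eq = L_total / Σ(L/K) = 1134 / 396.1 = 2.863 m/d
q = K_eq · i = 2.863 × 0.0038 = 0.01088 m/d (same in every zone)
Zone A: v = q/n = 0.01088/0.26 = 0.04184 m/d → t_A = 478/0.04184 = 11420 d
Zone B: v = q/n = 0.01088/0.33 = 0.03297 m/d → t_B = 656/0.03297 = 19900 d
Total t = 11420 + 19900 = 31320 d
   = 31320 / 365 = 85.8 yr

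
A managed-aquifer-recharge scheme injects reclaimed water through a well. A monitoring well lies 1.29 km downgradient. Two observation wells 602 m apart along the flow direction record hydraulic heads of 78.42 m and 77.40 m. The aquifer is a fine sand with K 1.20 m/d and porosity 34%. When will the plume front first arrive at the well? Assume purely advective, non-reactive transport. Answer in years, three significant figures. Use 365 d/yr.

Hydraulic gradient i = (78.42 − 77.40) / 602 = 1.02 / 602 = 0.001694
q = Ki = 1.20 × 0.001694 = 0.002033 m/d
Average linear velocity = 0.002033 / 0.34 = 0.005980 m/d
L = 1.29 km = 1290 m
t = L / v = 1290 / 0.005980 = 215700 d
   = 215700 / 365 = 591 yr

591 years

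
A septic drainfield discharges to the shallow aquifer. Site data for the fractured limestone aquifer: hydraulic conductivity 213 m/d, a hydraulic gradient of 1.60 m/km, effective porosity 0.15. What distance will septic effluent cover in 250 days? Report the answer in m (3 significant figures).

568 m

q = Ki = 213 × 0.0016 = 0.3408 m/d
Average linear velocity = 0.3408 / 0.15 = 2.272 m/d
L = v × T = 2.272 × 250 = 568.0 m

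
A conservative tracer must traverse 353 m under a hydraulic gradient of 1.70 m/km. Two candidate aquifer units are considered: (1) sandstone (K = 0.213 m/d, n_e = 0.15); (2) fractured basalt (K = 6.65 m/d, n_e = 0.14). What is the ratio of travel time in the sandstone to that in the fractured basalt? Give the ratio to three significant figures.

33.5

Unit 1 (sandstone): v = 0.213×0.0017/0.15 = 0.002414 m/d, t = 353/0.002414 = 146200 d
Unit 2 (fractured basalt): v = 6.65×0.0017/0.14 = 0.08075 m/d, t = 353/0.08075 = 4372 d
t(sandstone) / t(fractured basalt) = 146200/4372 = 33.5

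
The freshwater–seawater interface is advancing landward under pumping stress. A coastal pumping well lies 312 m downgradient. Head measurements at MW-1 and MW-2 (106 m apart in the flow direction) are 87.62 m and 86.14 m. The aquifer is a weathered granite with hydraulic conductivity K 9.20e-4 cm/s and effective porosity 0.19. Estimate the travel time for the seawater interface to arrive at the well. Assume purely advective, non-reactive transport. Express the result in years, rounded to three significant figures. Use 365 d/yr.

Hydraulic gradient i = (87.62 − 86.14) / 106 = 1.48 / 106 = 0.01396
K = 9.20e-4 cm/s × 864 = 0.7949 m/d
q = Ki = 0.7949 × 0.01396 = 0.01110 m/d
v = Ki/n = 0.7949·0.01396/0.19 = 0.05841 m/d
t = L / v = 312 / 0.05841 = 5341 d
   = 5341 / 365 = 14.6 yr

14.6 years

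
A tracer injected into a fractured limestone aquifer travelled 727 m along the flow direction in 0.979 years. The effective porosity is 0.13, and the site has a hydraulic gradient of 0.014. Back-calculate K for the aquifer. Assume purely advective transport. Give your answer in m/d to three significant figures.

18.9 m/d

t = 0.979 years = 357.3 d
v = L / t = 727 / 357.3 = 2.035 m/d
K = v · n / i = 2.035 × 0.13 / 0.014 = 18.9 m/d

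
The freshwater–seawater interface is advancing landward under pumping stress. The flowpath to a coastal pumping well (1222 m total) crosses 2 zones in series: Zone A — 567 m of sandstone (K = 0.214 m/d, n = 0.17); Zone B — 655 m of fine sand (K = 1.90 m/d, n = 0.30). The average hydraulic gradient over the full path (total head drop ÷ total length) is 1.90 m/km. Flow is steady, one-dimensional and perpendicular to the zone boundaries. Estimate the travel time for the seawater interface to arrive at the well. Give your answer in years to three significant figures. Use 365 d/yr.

Steady 1-D flow in series ⇒ the Darcy flux q is identical in every zone and the zone head losses add (resistances L/K in series).
Σ(L/K) = 567/0.214 + 655/1.90 = 2650 + 344.7 = 2994 d
K_eq = L_total / Σ(L/K) = 1222 / 2994 = 0.4081 m/d
q = K_eq · i = 0.4081 × 0.0019 = 7.754e-4 m/d (same in every zone)
Zone A: v = q/n = 7.754e-4/0.17 = 0.004561 m/d → t_A = 567/0.004561 = 124300 d
Zone B: v = q/n = 7.754e-4/0.30 = 0.002585 m/d → t_B = 655/0.002585 = 253400 d
Total t = 124300 + 253400 = 377700 d
   = 377700 / 365 = 1030 yr

1030 years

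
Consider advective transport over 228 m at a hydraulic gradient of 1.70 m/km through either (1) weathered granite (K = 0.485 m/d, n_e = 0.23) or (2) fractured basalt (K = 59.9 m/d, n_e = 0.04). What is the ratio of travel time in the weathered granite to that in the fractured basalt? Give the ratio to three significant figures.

710

Unit 1 (weathered granite): v = 0.485×0.0017/0.23 = 0.003585 m/d, t = 228/0.003585 = 63600 d
Unit 2 (fractured basalt): v = 59.9×0.0017/0.04 = 2.546 m/d, t = 228/2.546 = 89.56 d
t(weathered granite) / t(fractured basalt) = 63600/89.56 = 710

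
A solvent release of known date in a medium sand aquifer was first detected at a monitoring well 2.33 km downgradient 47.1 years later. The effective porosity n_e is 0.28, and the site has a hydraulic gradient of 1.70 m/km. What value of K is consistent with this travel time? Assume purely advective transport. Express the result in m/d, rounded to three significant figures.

t = 47.1 years = 17190 d
L = 2.33 km = 2330 m
v = L / t = 2330 / 17190 = 0.1355 m/d
K = v · n / i = 0.1355 × 0.28 / 0.0017 = 22.3 m/d

22.3 m/d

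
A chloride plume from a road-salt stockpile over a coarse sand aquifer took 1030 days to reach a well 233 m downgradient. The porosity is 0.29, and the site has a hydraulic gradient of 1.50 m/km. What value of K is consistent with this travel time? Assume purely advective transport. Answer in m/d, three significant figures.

43.7 m/d

v = L / t = 233 / 1030 = 0.2262 m/d
K = v · n / i = 0.2262 × 0.29 / 0.0015 = 43.7 m/d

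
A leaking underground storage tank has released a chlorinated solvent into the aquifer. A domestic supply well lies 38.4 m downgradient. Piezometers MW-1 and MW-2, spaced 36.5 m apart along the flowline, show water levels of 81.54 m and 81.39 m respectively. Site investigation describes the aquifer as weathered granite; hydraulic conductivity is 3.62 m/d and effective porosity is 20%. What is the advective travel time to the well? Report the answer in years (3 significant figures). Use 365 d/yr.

1.41 years

Hydraulic gradient i = (81.54 − 81.39) / 36.5 = 0.15 / 36.5 = 0.004110
Specific discharge q = 3.62 × 0.004110 = 0.01488 m/d
Average linear velocity = 0.01488 / 0.20 = 0.07438 m/d
t = L / v = 38.4 / 0.07438 = 516.2 d
   = 516.2 / 365 = 1.41 yr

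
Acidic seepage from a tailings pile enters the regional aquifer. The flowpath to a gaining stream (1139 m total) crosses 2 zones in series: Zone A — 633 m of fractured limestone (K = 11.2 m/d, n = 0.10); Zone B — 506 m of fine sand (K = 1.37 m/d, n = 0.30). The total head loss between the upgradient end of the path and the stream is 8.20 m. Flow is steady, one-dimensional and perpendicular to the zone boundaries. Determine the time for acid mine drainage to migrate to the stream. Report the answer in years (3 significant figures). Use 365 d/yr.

Continuity: the same q passes through each zone, so ΔH = q·Σ(L_j/K_j) — the zones act as resistances in series.
Σ(L/K) = 633/11.2 + 506/1.37 = 56.52 + 369.3 = 425.9 d
q = ΔH / Σ(L/K) = 8.20 / 425.9 = 0.01926 m/d (same in every zone)
Zone A: v = q/n = 0.01926/0.10 = 0.1926 m/d → t_A = 633/0.1926 = 3287 d
Zone B: v = q/n = 0.01926/0.30 = 0.06418 m/d → t_B = 506/0.06418 = 7884 d
Total t = 3287 + 7884 = 11170 d
   = 11170 / 365 = 30.6 yr

30.6 years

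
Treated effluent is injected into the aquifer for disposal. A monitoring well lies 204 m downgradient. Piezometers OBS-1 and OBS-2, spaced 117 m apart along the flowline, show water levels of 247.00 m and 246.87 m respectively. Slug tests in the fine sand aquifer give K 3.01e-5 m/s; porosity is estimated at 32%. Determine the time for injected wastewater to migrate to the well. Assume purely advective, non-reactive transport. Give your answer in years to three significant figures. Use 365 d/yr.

61.9 years

Hydraulic gradient i = (247.00 − 246.87) / 117 = 0.13 / 117 = 0.001111
K = 3.01e-5 m/s × 86400 s/d = 2.601 m/d
Specific discharge q = 2.601 × 0.001111 = 0.002890 m/d
v = Ki/n = 2.601·0.001111/0.32 = 0.009030 m/d
t = L / v = 204 / 0.009030 = 22590 d
   = 22590 / 365 = 61.9 yr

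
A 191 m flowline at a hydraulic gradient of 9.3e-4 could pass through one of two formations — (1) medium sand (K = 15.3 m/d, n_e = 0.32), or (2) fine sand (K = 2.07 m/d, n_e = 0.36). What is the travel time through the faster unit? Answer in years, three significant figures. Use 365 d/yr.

11.8 years

Unit 1 (medium sand): v = 15.3×9.3e-4/0.32 = 0.04447 m/d, t = 191/0.04447 = 4295 d
Unit 2 (fine sand): v = 2.07×9.3e-4/0.36 = 0.005348 m/d, t = 191/0.005348 = 35720 d
Faster: 4295 d / 365 = 11.8 yr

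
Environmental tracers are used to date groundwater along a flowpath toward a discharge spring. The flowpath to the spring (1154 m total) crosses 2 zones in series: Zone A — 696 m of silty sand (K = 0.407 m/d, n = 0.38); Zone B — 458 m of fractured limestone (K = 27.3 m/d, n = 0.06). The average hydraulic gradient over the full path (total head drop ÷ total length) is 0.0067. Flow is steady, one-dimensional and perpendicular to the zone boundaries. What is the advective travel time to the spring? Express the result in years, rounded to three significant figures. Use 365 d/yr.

For zones in series the flux q is common to all zones; the equivalent conductivity is the harmonic (thickness-weighted) mean, K_eq = L_total / Σ(L_j/K_j).
Σ(L/K) = 696/0.407 + 458/27.3 = 1710 + 16.78 = 1727 d
K_eq = L_total / Σ(L/K) = 1154 / 1727 = 0.6683 m/d
q = K_eq · i = 0.6683 × 0.0067 = 0.004477 m/d (same in every zone)
Zone A: v = q/n = 0.004477/0.38 = 0.01178 m/d → t_A = 696/0.01178 = 59070 d
Zone B: v = q/n = 0.004477/0.06 = 0.07462 m/d → t_B = 458/0.07462 = 6137 d
Total t = 59070 + 6137 = 65210 d
   = 65210 / 365 = 179 yr

179 years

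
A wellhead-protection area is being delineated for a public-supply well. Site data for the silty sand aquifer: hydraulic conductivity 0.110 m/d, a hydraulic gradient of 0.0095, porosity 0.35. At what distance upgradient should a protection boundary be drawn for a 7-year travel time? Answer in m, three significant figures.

Specific discharge q = 0.110 × 0.0095 = 0.001045 m/d
v_s = q/n_e = 0.001045/0.35 = 0.002986 m/d
T = 7 yr × 365 = 2555 d
L = v × T = 0.002986 × 2555 = 7.629 m

7.63 m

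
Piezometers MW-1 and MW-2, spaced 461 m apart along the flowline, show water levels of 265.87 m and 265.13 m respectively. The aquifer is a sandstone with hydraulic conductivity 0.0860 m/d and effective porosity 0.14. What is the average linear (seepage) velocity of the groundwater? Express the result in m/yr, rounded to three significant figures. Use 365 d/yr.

0.360 m/yr

Hydraulic gradient i = (265.87 − 265.13) / 461 = 0.74 / 461 = 0.001605
Darcy flux q = K·i = 0.0860 × 0.001605 = 1.380e-4 m/d
v = Ki/n = 0.0860·0.001605/0.14 = 9.861e-4 m/d
   = 9.861e-4 × 365 = 0.360 m/yr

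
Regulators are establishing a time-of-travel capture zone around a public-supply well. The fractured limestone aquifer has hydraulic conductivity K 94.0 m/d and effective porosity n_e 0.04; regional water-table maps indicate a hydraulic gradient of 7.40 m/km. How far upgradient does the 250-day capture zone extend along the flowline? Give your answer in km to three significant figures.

4.35 km

Specific discharge q = 94.0 × 0.0074 = 0.6956 m/d
v = Ki/n = 94.0·0.0074/0.04 = 17.39 m/d
L = v × T = 17.39 × 250 = 4348 m
   = 4.35 km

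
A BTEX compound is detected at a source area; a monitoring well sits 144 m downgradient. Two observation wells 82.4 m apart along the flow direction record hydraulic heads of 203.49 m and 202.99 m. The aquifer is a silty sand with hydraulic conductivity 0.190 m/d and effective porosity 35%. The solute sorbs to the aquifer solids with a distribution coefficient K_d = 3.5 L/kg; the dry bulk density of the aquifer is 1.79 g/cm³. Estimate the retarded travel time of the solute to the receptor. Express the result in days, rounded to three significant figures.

826000 days

Hydraulic gradient i = (203.49 − 202.99) / 82.4 = 0.50 / 82.4 = 0.006068
Darcy flux q = K·i = 0.190 × 0.006068 = 0.001153 m/d
Average linear velocity = 0.001153 / 0.35 = 0.003294 m/d
Retardation R = 1 + ρ_b·K_d/n = 1 + 1.79×3.5/0.35 = 18.90
Contaminant velocity v_c = v/R = 0.003294/18.90 = 1.743e-4 m/d
t = L/v_c = 144/1.743e-4 = 826200 d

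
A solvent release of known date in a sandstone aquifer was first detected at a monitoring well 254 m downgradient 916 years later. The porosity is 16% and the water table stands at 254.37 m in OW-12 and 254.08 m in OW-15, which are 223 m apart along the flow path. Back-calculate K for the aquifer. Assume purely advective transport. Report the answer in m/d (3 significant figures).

0.0935 m/d

Hydraulic gradient i = (254.37 − 254.08) / 223 = 0.29 / 223 = 0.001300
t = 916 years = 334300 d
v = L / t = 254 / 334300 = 7.597e-4 m/d
K = v · n / i = 7.597e-4 × 0.16 / 0.001300 = 0.0935 m/d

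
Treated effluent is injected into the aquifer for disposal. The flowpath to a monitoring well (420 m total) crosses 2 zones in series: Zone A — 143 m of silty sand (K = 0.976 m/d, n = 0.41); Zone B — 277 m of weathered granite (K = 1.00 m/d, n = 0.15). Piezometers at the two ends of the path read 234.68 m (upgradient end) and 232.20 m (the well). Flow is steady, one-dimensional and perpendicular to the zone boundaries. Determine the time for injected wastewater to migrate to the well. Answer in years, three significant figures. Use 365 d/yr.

46.9 years

Total head drop ΔH = 234.68 − 232.20 = 2.48 m
Continuity: the same q passes through each zone, so ΔH = q·Σ(L_j/K_j) — the zones act as resistances in series.
Σ(L/K) = 143/0.976 + 277/1.00 = 146.5 + 277.0 = 423.5 d
q = ΔH / Σ(L/K) = 2.48 / 423.5 = 0.005856 m/d (same in every zone)
Zone A: v = q/n = 0.005856/0.41 = 0.01428 m/d → t_A = 143/0.01428 = 10010 d
Zone B: v = q/n = 0.005856/0.15 = 0.03904 m/d → t_B = 277/0.03904 = 7096 d
Total t = 10010 + 7096 = 17110 d
   = 17110 / 365 = 46.9 yr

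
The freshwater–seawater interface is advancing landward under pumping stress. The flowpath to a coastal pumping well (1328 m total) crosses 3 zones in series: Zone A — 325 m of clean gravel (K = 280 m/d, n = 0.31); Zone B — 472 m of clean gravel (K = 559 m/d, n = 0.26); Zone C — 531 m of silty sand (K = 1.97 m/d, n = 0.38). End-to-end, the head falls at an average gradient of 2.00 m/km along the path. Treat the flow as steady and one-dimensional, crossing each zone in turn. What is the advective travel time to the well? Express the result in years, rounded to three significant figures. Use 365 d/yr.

119 years

Continuity: the same q passes through each zone, so ΔH = q·Σ(L_j/K_j) — the zones act as resistances in series.
Σ(L/K) = 325/280 + 472/559 + 531/1.97 = 1.161 + 0.8444 + 269.5 = 271.5 d
K_eq = L_total / Σ(L/K) = 1328 / 271.5 = 4.890 m/d
q = K_eq · i = 4.890 × 0.0020 = 0.009781 m/d (same in every zone)
Zone A: v = q/n = 0.009781/0.31 = 0.03155 m/d → t_A = 325/0.03155 = 10300 d
Zone B: v = q/n = 0.009781/0.26 = 0.03762 m/d → t_B = 472/0.03762 = 12550 d
Zone C: v = q/n = 0.009781/0.38 = 0.02574 m/d → t_C = 531/0.02574 = 20630 d
Total t = 10300 + 12550 + 20630 = 43480 d
   = 43480 / 365 = 119 yr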